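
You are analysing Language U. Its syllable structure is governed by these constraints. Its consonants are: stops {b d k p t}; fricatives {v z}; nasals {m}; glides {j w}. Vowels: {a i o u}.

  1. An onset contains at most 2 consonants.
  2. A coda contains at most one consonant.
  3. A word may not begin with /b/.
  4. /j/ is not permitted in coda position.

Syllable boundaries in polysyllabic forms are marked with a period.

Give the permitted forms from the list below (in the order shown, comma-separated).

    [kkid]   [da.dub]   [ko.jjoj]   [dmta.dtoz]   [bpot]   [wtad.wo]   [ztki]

[kkid], [da.dub], [wtad.wo]

[kkid] — σ1 onset /kk/ (2C), coda /d/ ok → permitted
[da.dub] — σ1 onset /d/, coda /∅/ ok; σ2 onset /d/, coda /b/ ok → permitted
[ko.jjoj] — violates constraint 4: syllable 2 coda contains /j/ → not permitted
[dmta.dtoz] — violates constraint 1: syllable 1 onset /dmt/ has 3 consonants (> 2) → not permitted
[bpot] — violates constraint 3: word begins with /b/ → not permitted
[wtad.wo] — σ1 onset /wt/ (2C), coda /d/ ok; σ2 onset /w/, coda /∅/ ok → permitted
[ztki] — violates constraint 1: syllable 1 onset /ztk/ has 3 consonants (> 2) → not permitted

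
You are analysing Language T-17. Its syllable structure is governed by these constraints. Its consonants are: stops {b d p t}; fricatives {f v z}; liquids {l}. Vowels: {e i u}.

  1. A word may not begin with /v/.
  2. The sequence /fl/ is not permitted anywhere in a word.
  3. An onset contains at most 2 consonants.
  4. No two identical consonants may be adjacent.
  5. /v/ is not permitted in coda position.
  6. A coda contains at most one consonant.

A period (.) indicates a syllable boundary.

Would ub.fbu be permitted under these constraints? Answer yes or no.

ub.fbu — σ1 onset /∅/, coda /b/ ok; σ2 onset /fb/ (2C), coda /∅/ ok → permitted

yes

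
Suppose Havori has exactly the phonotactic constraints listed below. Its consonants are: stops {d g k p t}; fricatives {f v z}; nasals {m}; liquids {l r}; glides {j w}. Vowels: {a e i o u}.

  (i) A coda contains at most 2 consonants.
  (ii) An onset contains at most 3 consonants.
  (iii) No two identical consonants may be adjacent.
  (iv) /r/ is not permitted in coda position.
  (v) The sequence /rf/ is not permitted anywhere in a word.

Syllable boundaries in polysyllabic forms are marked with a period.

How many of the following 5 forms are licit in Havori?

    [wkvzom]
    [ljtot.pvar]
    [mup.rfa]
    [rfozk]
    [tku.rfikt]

[wkvzom] — violates constraint (ii): syllable 1 onset /wkvz/ has 4 consonants (> 3) → illicit
[ljtot.pvar] — violates constraint (iv): syllable 2 coda contains /r/ → illicit
[mup.rfa] — violates constraint (v): contains banned sequence /rf/ → illicit
[rfozk] — violates constraint (v): contains banned sequence /rf/ → illicit
[tku.rfikt] — violates constraint (v): contains banned sequence /rf/ → illicit
No form is licit → 0.

0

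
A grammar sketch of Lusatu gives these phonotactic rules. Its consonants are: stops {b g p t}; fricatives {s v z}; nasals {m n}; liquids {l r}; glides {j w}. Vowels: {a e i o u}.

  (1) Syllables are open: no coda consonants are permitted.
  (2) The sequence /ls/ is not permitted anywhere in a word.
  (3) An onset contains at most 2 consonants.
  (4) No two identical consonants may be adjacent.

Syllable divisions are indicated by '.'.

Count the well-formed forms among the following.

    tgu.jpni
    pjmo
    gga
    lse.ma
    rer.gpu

tgu.jpni — violates constraint 3: syllable 2 onset /jpn/ has 3 consonants (> 2) → ill-formed
pjmo — violates constraint 3: syllable 1 onset /pjm/ has 3 consonants (> 2) → ill-formed
gga — violates constraint 4: adjacent identical consonants /gg/ → ill-formed
lse.ma — violates constraint 2: contains banned sequence /ls/ → ill-formed
rer.gpu — violates constraint 1: syllable 1 coda /r/ has 1 consonant (> 0) → ill-formed
No form is well-formed → 0.

0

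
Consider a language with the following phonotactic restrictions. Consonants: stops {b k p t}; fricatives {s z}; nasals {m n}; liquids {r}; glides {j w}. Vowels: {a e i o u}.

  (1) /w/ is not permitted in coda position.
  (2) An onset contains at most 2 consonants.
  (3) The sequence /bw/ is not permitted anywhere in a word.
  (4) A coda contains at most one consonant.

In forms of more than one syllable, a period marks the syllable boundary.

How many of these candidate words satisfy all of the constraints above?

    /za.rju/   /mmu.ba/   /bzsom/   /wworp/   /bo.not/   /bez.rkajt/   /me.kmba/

3

/za.rju/ — σ1 onset /z/, coda /∅/ ok; σ2 onset /rj/ (2C), coda /∅/ ok → permitted
/mmu.ba/ — σ1 onset /mm/ (2C), coda /∅/ ok; σ2 onset /b/, coda /∅/ ok → permitted
/bzsom/ — violates constraint 2: syllable 1 onset /bzs/ has 3 consonants (> 2) → not permitted
/wworp/ — violates constraint 4: syllable 1 coda /rp/ has 2 consonants (> 1) → not permitted
/bo.not/ — σ1 onset /b/, coda /∅/ ok; σ2 onset /n/, coda /t/ ok → permitted
/bez.rkajt/ — violates constraint 4: syllable 2 coda /jt/ has 2 consonants (> 1) → not permitted
/me.kmba/ — violates constraint 2: syllable 2 onset /kmb/ has 3 consonants (> 2) → not permitted
Permitted: /za.rju/, /mmu.ba/, /bo.not/ → 3.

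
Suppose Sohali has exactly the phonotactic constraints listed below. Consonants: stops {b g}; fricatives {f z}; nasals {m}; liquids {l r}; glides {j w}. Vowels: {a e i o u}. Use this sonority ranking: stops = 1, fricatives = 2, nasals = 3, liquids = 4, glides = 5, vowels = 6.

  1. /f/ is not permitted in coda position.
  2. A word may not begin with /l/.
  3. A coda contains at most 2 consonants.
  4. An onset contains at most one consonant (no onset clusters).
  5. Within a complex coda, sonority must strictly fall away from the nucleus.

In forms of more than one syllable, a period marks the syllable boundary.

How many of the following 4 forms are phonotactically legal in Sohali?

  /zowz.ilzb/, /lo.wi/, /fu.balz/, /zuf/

1

/zowz.ilzb/ — violates constraint 3: syllable 2 coda /lzb/ has 3 consonants (> 2) → phonotactically illegal
/lo.wi/ — violates constraint 2: word begins with /l/ → phonotactically illegal
/fu.balz/ — σ1 onset /f/, coda /∅/ ok; σ2 onset /b/, coda /lz/ (4→2 falls) ok → phonotactically legal
/zuf/ — violates constraint 1: syllable 1 coda contains /f/ → phonotactically illegal
Phonotactically legal: /fu.balz/ → 1.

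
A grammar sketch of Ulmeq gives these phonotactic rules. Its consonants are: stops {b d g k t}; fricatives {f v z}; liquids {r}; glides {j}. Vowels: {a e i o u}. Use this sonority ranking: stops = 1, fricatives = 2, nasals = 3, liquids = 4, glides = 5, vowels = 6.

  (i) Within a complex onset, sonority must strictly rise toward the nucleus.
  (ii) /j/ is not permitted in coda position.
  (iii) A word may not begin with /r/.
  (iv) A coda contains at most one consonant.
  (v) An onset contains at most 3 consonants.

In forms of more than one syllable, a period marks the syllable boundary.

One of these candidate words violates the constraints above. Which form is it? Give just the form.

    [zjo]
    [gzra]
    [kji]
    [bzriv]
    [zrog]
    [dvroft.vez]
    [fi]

[zjo] — σ1 onset /zj/ (2→5 rises), coda /∅/ ok → well-formed
[gzra] — σ1 onset /gzr/ (1→2→4 rises), coda /∅/ ok → well-formed
[kji] — σ1 onset /kj/ (1→5 rises), coda /∅/ ok → well-formed
[bzriv] — σ1 onset /bzr/ (1→2→4 rises), coda /v/ ok → well-formed
[zrog] — σ1 onset /zr/ (2→4 rises), coda /g/ ok → well-formed
[dvroft.vez] — violates constraint (iv): syllable 1 coda /ft/ has 2 consonants (> 1) → ill-formed
[fi] — σ1 onset /f/, coda /∅/ ok → well-formed

[dvroft.vez]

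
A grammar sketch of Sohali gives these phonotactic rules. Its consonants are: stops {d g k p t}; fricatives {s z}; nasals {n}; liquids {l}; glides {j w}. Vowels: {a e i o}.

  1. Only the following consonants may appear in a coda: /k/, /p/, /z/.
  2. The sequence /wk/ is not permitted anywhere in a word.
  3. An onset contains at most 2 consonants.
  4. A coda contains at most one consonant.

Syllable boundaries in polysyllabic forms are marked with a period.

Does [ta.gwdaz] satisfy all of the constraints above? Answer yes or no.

no

[ta.gwdaz] — violates constraint 3: syllable 2 onset /gwd/ has 3 consonants (> 2) → phonotactically illegal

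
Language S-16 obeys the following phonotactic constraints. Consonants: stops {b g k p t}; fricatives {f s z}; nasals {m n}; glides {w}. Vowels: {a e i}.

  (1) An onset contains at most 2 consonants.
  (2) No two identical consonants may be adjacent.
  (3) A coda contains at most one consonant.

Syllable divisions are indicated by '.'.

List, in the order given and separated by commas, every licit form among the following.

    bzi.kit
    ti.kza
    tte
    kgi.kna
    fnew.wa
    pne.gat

bzi.kit — σ1 onset /bz/ (2C), coda /∅/ ok; σ2 onset /k/, coda /t/ ok → licit
ti.kza — σ1 onset /t/, coda /∅/ ok; σ2 onset /kz/ (2C), coda /∅/ ok → licit
tte — violates constraint 2: adjacent identical consonants /tt/ → illicit
kgi.kna — σ1 onset /kg/ (2C), coda /∅/ ok; σ2 onset /kn/ (2C), coda /∅/ ok → licit
fnew.wa — violates constraint 2: adjacent identical consonants /ww/ → illicit
pne.gat — σ1 onset /pn/ (2C), coda /∅/ ok; σ2 onset /g/, coda /t/ ok → licit

bzi.kit, ti.kza, kgi.kna, pne.gat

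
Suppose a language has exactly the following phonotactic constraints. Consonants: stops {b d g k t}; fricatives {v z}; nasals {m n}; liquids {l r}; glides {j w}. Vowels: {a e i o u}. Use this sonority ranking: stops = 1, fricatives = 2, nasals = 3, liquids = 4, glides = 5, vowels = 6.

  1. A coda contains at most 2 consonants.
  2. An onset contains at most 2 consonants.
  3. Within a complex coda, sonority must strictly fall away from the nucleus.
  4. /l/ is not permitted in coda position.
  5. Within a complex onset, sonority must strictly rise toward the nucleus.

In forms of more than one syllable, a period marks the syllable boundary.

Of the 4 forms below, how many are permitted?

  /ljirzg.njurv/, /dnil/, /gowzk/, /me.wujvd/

0

/ljirzg.njurv/ — violates constraint 1: syllable 1 coda /rzg/ has 3 consonants (> 2) → not permitted
/dnil/ — violates constraint 4: syllable 1 coda contains /l/ → not permitted
/gowzk/ — violates constraint 1: syllable 1 coda /wzk/ has 3 consonants (> 2) → not permitted
/me.wujvd/ — violates constraint 1: syllable 2 coda /jvd/ has 3 consonants (> 2) → not permitted
No form is permitted → 0.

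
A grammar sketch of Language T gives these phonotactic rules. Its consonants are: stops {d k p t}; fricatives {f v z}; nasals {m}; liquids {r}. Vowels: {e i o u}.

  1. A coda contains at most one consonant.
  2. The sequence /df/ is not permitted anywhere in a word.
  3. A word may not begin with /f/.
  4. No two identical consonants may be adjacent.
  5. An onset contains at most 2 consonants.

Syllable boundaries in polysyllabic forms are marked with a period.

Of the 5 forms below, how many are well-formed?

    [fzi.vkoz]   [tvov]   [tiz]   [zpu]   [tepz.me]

3

[fzi.vkoz] — violates constraint 3: word begins with /f/ → ill-formed
[tvov] — σ1 onset /tv/ (2C), coda /v/ ok → well-formed
[tiz] — σ1 onset /t/, coda /z/ ok → well-formed
[zpu] — σ1 onset /zp/ (2C), coda /∅/ ok → well-formed
[tepz.me] — violates constraint 1: syllable 1 coda /pz/ has 2 consonants (> 1) → ill-formed
Well-formed: [tvov], [tiz], [zpu] → 3.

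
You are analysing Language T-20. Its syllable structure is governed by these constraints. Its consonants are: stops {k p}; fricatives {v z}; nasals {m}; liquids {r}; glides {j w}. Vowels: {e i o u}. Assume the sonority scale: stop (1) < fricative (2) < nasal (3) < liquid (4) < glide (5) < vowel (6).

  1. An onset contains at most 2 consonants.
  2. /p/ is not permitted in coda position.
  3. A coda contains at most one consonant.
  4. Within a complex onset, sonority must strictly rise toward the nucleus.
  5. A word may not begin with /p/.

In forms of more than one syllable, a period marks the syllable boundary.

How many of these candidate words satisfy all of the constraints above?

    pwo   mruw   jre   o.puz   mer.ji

3

pwo — violates constraint 5: word begins with /p/ → not permitted
mruw — σ1 onset /mr/ (3→4 rises), coda /w/ ok → permitted
jre — violates constraint 4: syllable 1 onset /jr/: /j/ (glide, 5) → /r/ (liquid, 4) does not rise → not permitted
o.puz — σ1 onset /∅/, coda /∅/ ok; σ2 onset /p/, coda /z/ ok → permitted
mer.ji — σ1 onset /m/, coda /r/ ok; σ2 onset /j/, coda /∅/ ok → permitted
Permitted: mruw, o.puz, mer.ji → 3.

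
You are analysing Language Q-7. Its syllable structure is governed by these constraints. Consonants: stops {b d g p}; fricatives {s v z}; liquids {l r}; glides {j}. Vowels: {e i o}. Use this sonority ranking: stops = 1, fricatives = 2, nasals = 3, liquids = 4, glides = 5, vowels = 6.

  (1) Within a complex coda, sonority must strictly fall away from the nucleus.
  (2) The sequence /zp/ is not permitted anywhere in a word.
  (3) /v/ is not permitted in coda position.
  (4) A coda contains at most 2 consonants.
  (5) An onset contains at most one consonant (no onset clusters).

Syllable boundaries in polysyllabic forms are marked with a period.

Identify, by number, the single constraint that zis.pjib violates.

5

zis.pjib: syllable 2 onset /pj/ has 2 consonants (> 1).
This is a violation of constraint 5: "An onset contains at most one consonant (no onset clusters)."
The remaining constraints (1, 2, 3, 4) are satisfied.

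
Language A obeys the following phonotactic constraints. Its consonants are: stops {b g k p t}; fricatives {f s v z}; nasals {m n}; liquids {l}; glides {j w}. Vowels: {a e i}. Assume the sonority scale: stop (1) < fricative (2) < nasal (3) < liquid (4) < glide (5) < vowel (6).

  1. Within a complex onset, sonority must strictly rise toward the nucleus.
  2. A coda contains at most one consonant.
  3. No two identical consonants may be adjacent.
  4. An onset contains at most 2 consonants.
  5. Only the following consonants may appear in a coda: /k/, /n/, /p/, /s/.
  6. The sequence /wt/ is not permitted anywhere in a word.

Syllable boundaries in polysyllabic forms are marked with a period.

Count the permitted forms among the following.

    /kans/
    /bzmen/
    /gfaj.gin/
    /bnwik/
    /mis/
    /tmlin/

1

/kans/ — violates constraint 2: syllable 1 coda /ns/ has 2 consonants (> 1) → not permitted
/bzmen/ — violates constraint 4: syllable 1 onset /bzm/ has 3 consonants (> 2) → not permitted
/gfaj.gin/ — violates constraint 5: syllable 1 coda contains /j/, which is not a licensed coda consonant → not permitted
/bnwik/ — violates constraint 4: syllable 1 onset /bnw/ has 3 consonants (> 2) → not permitted
/mis/ — σ1 onset /m/, coda /s/ ok → permitted
/tmlin/ — violates constraint 4: syllable 1 onset /tml/ has 3 consonants (> 2) → not permitted
Permitted: /mis/ → 1.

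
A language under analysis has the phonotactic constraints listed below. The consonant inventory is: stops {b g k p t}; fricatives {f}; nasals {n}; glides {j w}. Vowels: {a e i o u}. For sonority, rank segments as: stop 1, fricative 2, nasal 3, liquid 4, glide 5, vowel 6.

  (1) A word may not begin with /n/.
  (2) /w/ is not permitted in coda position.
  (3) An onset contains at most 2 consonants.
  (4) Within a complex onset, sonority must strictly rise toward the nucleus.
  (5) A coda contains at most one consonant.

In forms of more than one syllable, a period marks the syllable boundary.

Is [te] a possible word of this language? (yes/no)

[te] — σ1 onset /t/, coda /∅/ ok → permitted

yes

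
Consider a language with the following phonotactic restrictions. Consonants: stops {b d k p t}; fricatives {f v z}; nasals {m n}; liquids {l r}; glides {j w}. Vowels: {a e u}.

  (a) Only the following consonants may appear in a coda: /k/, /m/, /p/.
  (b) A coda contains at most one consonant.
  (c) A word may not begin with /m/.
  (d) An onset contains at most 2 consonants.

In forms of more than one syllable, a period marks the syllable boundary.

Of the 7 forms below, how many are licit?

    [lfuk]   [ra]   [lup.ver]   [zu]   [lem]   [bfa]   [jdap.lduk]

[lfuk] — σ1 onset /lf/ (2C), coda /k/ ok → licit
[ra] — σ1 onset /r/, coda /∅/ ok → licit
[lup.ver] — violates constraint (a): syllable 2 coda contains /r/, which is not a licensed coda consonant → illicit
[zu] — σ1 onset /z/, coda /∅/ ok → licit
[lem] — σ1 onset /l/, coda /m/ ok → licit
[bfa] — σ1 onset /bf/ (2C), coda /∅/ ok → licit
[jdap.lduk] — σ1 onset /jd/ (2C), coda /p/ ok; σ2 onset /ld/ (2C), coda /k/ ok → licit
Licit: [lfuk], [ra], [zu], [lem], [bfa], [jdap.lduk] → 6.

6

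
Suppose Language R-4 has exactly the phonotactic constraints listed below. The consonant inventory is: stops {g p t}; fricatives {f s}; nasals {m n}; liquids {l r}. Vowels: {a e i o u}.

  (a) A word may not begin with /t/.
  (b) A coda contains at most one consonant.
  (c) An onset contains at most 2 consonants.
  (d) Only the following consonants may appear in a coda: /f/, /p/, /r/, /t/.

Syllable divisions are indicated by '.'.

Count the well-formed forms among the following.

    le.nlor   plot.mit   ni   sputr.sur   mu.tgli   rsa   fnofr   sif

5

le.nlor — σ1 onset /l/, coda /∅/ ok; σ2 onset /nl/ (2C), coda /r/ ok → well-formed
plot.mit — σ1 onset /pl/ (2C), coda /t/ ok; σ2 onset /m/, coda /t/ ok → well-formed
ni — σ1 onset /n/, coda /∅/ ok → well-formed
sputr.sur — violates constraint (b): syllable 1 coda /tr/ has 2 consonants (> 1) → ill-formed
mu.tgli — violates constraint (c): syllable 2 onset /tgl/ has 3 consonants (> 2) → ill-formed
rsa — σ1 onset /rs/ (2C), coda /∅/ ok → well-formed
fnofr — violates constraint (b): syllable 1 coda /fr/ has 2 consonants (> 1) → ill-formed
sif — σ1 onset /s/, coda /f/ ok → well-formed
Well-formed: le.nlor, plot.mit, ni, rsa, sif → 5.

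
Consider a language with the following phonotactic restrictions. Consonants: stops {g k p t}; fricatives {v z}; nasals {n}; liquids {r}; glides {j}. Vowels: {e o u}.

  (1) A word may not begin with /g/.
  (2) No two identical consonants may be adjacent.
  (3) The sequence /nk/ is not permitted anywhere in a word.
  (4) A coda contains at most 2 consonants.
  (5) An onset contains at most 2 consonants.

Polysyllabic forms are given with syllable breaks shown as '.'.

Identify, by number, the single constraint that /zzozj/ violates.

/zzozj/: adjacent identical consonants /zz/.
This is a violation of constraint 2: "No two identical consonants may be adjacent."
The remaining constraints (1, 3, 4, 5) are satisfied.

2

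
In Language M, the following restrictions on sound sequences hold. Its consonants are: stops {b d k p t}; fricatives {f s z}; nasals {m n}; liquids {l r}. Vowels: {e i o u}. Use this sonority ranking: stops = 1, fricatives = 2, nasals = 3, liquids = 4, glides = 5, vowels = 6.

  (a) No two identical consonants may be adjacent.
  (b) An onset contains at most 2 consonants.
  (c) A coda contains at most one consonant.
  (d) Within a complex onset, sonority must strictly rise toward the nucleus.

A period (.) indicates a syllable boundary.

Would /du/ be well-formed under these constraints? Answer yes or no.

/du/ — σ1 onset /d/, coda /∅/ ok → well-formed

yes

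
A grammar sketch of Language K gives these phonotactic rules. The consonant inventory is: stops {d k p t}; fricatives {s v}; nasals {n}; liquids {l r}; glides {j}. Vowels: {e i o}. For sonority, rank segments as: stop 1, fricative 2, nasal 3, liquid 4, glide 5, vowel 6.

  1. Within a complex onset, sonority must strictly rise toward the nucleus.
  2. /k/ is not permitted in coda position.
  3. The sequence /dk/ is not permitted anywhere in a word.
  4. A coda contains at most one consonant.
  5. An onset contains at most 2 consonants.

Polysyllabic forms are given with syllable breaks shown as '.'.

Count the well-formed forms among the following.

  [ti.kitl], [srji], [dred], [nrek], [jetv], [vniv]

[ti.kitl] — violates constraint 4: syllable 2 coda /tl/ has 2 consonants (> 1) → ill-formed
[srji] — violates constraint 5: syllable 1 onset /srj/ has 3 consonants (> 2) → ill-formed
[dred] — σ1 onset /dr/ (1→4 rises), coda /d/ ok → well-formed
[nrek] — violates constraint 2: syllable 1 coda contains /k/ → ill-formed
[jetv] — violates constraint 4: syllable 1 coda /tv/ has 2 consonants (> 1) → ill-formed
[vniv] — σ1 onset /vn/ (2→3 rises), coda /v/ ok → well-formed
Well-formed: [dred], [vniv] → 2.

2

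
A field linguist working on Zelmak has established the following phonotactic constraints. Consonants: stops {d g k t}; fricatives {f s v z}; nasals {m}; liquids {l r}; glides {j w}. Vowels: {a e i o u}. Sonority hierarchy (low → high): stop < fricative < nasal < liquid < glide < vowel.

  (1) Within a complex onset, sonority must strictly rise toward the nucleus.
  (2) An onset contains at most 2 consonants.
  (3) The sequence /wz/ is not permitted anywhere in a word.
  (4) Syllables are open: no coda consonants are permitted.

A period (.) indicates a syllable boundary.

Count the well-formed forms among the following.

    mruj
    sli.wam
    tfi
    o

2

mruj — violates constraint 4: syllable 1 coda /j/ has 1 consonant (> 0) → ill-formed
sli.wam — violates constraint 4: syllable 2 coda /m/ has 1 consonant (> 0) → ill-formed
tfi — σ1 onset /tf/ (1→2 rises), coda /∅/ ok → well-formed
o — σ1 onset /∅/, coda /∅/ ok → well-formed
Well-formed: tfi, o → 2.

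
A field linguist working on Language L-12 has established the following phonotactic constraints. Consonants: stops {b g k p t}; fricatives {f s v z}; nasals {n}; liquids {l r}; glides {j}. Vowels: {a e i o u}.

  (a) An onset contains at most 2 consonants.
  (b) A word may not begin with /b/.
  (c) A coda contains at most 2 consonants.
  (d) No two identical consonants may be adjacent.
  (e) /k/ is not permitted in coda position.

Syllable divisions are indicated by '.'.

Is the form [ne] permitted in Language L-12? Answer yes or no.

[ne] — σ1 onset /n/, coda /∅/ ok → permitted

yes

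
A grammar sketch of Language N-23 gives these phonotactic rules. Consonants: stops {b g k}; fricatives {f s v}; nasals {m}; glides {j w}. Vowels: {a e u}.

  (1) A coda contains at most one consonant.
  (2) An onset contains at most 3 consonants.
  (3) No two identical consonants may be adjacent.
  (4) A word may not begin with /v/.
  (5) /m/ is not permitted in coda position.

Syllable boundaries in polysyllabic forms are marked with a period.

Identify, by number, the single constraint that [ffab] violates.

3

[ffab]: adjacent identical consonants /ff/.
This is a violation of constraint 3: "No two identical consonants may be adjacent."
The remaining constraints (1, 2, 4, 5) are satisfied.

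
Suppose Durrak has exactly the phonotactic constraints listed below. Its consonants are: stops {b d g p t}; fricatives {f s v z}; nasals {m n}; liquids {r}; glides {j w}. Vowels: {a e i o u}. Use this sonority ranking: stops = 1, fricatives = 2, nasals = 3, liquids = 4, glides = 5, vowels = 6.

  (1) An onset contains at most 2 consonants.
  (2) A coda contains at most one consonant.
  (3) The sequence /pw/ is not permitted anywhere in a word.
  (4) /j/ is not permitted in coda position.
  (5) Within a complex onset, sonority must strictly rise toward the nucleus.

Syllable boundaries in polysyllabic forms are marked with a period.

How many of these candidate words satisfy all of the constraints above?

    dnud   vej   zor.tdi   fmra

dnud — σ1 onset /dn/ (1→3 rises), coda /d/ ok → licit
vej — violates constraint 4: syllable 1 coda contains /j/ → illicit
zor.tdi — violates constraint 5: syllable 2 onset /td/: /t/ (stop, 1) → /d/ (stop, 1) does not rise → illicit
fmra — violates constraint 1: syllable 1 onset /fmr/ has 3 consonants (> 2) → illicit
Licit: dnud → 1.

1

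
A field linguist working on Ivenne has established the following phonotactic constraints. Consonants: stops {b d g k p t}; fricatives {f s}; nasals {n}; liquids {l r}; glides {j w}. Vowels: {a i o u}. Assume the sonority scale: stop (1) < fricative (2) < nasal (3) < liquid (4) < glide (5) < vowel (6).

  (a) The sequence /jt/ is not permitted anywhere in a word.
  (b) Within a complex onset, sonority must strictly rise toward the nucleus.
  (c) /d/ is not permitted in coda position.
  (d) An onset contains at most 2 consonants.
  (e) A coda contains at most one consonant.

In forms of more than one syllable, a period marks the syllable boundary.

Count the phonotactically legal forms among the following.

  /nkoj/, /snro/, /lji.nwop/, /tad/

1

/nkoj/ — violates constraint (b): syllable 1 onset /nk/: /n/ (nasal, 3) → /k/ (stop, 1) does not rise → phonotactically illegal
/snro/ — violates constraint (d): syllable 1 onset /snr/ has 3 consonants (> 2) → phonotactically illegal
/lji.nwop/ — σ1 onset /lj/ (4→5 rises), coda /∅/ ok; σ2 onset /nw/ (3→5 rises), coda /p/ ok → phonotactically legal
/tad/ — violates constraint (c): syllable 1 coda contains /d/ → phonotactically illegal
Phonotactically legal: /lji.nwop/ → 1.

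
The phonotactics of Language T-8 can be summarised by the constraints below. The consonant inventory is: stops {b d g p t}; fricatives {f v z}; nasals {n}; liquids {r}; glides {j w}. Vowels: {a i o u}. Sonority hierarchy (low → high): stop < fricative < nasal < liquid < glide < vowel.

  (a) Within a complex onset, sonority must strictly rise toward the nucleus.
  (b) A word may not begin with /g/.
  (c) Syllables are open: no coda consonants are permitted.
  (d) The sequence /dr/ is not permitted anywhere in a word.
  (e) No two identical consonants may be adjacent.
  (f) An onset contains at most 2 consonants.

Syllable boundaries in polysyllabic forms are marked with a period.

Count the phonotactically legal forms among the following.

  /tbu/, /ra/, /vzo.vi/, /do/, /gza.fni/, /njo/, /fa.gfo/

4

/tbu/ — violates constraint (a): syllable 1 onset /tb/: /t/ (stop, 1) → /b/ (stop, 1) does not rise → phonotactically illegal
/ra/ — σ1 onset /r/, coda /∅/ ok → phonotactically legal
/vzo.vi/ — violates constraint (a): syllable 1 onset /vz/: /v/ (fricative, 2) → /z/ (fricative, 2) does not rise → phonotactically illegal
/do/ — σ1 onset /d/, coda /∅/ ok → phonotactically legal
/gza.fni/ — violates constraint (b): word begins with /g/ → phonotactically illegal
/njo/ — σ1 onset /nj/ (3→5 rises), coda /∅/ ok → phonotactically legal
/fa.gfo/ — σ1 onset /f/, coda /∅/ ok; σ2 onset /gf/ (1→2 rises), coda /∅/ ok → phonotactically legal
Phonotactically legal: /ra/, /do/, /njo/, /fa.gfo/ → 4.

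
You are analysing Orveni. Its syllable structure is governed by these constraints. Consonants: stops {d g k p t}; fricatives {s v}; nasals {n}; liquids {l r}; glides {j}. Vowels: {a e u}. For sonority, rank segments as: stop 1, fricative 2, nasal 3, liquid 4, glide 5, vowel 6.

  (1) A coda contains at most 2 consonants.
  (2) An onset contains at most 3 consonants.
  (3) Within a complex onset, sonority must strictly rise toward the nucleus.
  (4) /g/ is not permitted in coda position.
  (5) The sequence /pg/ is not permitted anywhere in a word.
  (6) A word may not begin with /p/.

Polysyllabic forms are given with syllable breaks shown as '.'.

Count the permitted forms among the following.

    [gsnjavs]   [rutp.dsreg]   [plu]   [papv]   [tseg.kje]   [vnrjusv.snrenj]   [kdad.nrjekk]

[gsnjavs] — violates constraint 2: syllable 1 onset /gsnj/ has 4 consonants (> 3) → not permitted
[rutp.dsreg] — violates constraint 4: syllable 2 coda contains /g/ → not permitted
[plu] — violates constraint 6: word begins with /p/ → not permitted
[papv] — violates constraint 6: word begins with /p/ → not permitted
[tseg.kje] — violates constraint 4: syllable 1 coda contains /g/ → not permitted
[vnrjusv.snrenj] — violates constraint 2: syllable 1 onset /vnrj/ has 4 consonants (> 3) → not permitted
[kdad.nrjekk] — violates constraint 3: syllable 1 onset /kd/: /k/ (stop, 1) → /d/ (stop, 1) does not rise → not permitted
No form is permitted → 0.

0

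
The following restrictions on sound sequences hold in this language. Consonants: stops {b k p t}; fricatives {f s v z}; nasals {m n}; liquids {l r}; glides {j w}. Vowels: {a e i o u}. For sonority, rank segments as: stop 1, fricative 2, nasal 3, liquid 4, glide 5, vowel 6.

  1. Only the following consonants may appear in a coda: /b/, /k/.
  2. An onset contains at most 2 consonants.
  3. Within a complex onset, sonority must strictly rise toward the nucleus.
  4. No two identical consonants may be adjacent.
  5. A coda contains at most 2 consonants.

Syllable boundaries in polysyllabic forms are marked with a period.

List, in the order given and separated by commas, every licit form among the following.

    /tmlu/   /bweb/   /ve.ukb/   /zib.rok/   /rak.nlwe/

/bweb/, /ve.ukb/, /zib.rok/

/tmlu/ — violates constraint 2: syllable 1 onset /tml/ has 3 consonants (> 2) → illicit
/bweb/ — σ1 onset /bw/ (1→5 rises), coda /b/ ok → licit
/ve.ukb/ — σ1 onset /v/, coda /∅/ ok; σ2 onset /∅/, coda /kb/ (2C) ok → licit
/zib.rok/ — σ1 onset /z/, coda /b/ ok; σ2 onset /r/, coda /k/ ok → licit
/rak.nlwe/ — violates constraint 2: syllable 2 onset /nlw/ has 3 consonants (> 2) → illicit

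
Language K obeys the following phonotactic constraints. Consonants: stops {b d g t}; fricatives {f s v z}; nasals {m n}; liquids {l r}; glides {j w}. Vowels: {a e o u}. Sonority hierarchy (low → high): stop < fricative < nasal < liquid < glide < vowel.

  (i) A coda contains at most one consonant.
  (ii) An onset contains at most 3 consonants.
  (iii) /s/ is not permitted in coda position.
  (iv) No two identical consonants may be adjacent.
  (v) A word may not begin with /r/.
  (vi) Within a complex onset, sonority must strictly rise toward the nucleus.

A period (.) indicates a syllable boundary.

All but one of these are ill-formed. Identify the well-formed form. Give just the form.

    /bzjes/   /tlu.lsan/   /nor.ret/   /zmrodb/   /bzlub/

/bzjes/ — violates constraint (iii): syllable 1 coda contains /s/ → ill-formed
/tlu.lsan/ — violates constraint (vi): syllable 2 onset /ls/: /l/ (liquid, 4) → /s/ (fricative, 2) does not rise → ill-formed
/nor.ret/ — violates constraint (iv): adjacent identical consonants /rr/ → ill-formed
/zmrodb/ — violates constraint (i): syllable 1 coda /db/ has 2 consonants (> 1) → ill-formed
/bzlub/ — σ1 onset /bzl/ (1→2→4 rises), coda /b/ ok → well-formed

/bzlub/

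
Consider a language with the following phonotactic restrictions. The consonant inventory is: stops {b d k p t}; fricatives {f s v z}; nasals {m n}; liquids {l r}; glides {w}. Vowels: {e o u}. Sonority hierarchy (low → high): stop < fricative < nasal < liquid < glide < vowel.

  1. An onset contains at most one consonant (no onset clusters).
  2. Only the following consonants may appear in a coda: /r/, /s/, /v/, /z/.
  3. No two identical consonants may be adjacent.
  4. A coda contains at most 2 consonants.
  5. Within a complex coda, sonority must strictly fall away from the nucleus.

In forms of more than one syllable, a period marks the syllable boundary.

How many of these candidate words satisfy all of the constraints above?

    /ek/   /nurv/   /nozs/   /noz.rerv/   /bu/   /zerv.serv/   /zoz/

/ek/ — violates constraint 2: syllable 1 coda contains /k/, which is not a licensed coda consonant → not permitted
/nurv/ — σ1 onset /n/, coda /rv/ (4→2 falls) ok → permitted
/nozs/ — violates constraint 5: syllable 1 coda /zs/: /z/ (fricative, 2) → /s/ (fricative, 2) does not fall → not permitted
/noz.rerv/ — σ1 onset /n/, coda /z/ ok; σ2 onset /r/, coda /rv/ (4→2 falls) ok → permitted
/bu/ — σ1 onset /b/, coda /∅/ ok → permitted
/zerv.serv/ — σ1 onset /z/, coda /rv/ (4→2 falls) ok; σ2 onset /s/, coda /rv/ (4→2 falls) ok → permitted
/zoz/ — σ1 onset /z/, coda /z/ ok → permitted
Permitted: /nurv/, /noz.rerv/, /bu/, /zerv.serv/, /zoz/ → 5.

5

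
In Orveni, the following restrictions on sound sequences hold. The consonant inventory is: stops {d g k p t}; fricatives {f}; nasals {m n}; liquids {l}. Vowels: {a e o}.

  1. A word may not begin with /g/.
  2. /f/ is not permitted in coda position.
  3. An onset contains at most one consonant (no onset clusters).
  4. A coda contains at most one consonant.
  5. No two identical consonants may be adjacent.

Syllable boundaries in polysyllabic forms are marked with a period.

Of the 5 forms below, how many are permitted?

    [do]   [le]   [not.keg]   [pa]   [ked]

[do] — σ1 onset /d/, coda /∅/ ok → permitted
[le] — σ1 onset /l/, coda /∅/ ok → permitted
[not.keg] — σ1 onset /n/, coda /t/ ok; σ2 onset /k/, coda /g/ ok → permitted
[pa] — σ1 onset /p/, coda /∅/ ok → permitted
[ked] — σ1 onset /k/, coda /d/ ok → permitted
Permitted: [do], [le], [not.keg], [pa], [ked] → 5.

5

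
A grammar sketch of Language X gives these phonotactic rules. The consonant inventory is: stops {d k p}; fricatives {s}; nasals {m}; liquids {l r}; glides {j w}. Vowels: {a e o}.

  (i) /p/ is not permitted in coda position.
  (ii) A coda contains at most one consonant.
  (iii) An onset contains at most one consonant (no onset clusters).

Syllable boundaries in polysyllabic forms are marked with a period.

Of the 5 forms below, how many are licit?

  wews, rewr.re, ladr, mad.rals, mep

wews — violates constraint (ii): syllable 1 coda /ws/ has 2 consonants (> 1) → illicit
rewr.re — violates constraint (ii): syllable 1 coda /wr/ has 2 consonants (> 1) → illicit
ladr — violates constraint (ii): syllable 1 coda /dr/ has 2 consonants (> 1) → illicit
mad.rals — violates constraint (ii): syllable 2 coda /ls/ has 2 consonants (> 1) → illicit
mep — violates constraint (i): syllable 1 coda contains /p/ → illicit
No form is licit → 0.

0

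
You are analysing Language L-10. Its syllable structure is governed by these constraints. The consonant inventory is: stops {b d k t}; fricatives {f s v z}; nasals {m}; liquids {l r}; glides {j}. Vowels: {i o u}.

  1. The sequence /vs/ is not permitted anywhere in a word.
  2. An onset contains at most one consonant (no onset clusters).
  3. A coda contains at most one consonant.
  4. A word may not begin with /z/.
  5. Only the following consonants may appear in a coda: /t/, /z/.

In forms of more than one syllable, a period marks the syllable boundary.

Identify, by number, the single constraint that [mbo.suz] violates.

2

[mbo.suz]: syllable 1 onset /mb/ has 2 consonants (> 1).
This is a violation of constraint 2: "An onset contains at most one consonant (no onset clusters)."
The remaining constraints (1, 3, 4, 5) are satisfied.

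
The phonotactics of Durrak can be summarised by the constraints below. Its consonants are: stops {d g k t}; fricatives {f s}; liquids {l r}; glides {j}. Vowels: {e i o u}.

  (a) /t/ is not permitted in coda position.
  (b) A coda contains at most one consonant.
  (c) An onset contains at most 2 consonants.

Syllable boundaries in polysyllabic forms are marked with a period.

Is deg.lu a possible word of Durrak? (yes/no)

deg.lu — σ1 onset /d/, coda /g/ ok; σ2 onset /l/, coda /∅/ ok → permitted

yes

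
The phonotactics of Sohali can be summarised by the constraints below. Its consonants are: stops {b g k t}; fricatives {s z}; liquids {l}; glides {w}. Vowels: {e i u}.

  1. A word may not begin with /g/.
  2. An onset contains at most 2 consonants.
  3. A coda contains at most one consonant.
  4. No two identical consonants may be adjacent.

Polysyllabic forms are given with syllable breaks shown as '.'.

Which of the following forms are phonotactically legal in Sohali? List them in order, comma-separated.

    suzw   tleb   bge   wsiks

tleb, bge

suzw — violates constraint 3: syllable 1 coda /zw/ has 2 consonants (> 1) → phonotactically illegal
tleb — σ1 onset /tl/ (2C), coda /b/ ok → phonotactically legal
bge — σ1 onset /bg/ (2C), coda /∅/ ok → phonotactically legal
wsiks — violates constraint 3: syllable 1 coda /ks/ has 2 consonants (> 1) → phonotactically illegal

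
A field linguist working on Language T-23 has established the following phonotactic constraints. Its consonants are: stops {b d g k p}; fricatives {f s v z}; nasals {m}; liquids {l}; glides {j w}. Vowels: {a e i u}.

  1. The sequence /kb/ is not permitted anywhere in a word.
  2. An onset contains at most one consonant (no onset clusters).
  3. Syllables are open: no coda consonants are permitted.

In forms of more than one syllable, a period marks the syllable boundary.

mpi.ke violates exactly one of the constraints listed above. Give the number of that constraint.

mpi.ke: syllable 1 onset /mp/ has 2 consonants (> 1).
This is a violation of constraint 2: "An onset contains at most one consonant (no onset clusters)."
The remaining constraints (1, 3) are satisfied.

2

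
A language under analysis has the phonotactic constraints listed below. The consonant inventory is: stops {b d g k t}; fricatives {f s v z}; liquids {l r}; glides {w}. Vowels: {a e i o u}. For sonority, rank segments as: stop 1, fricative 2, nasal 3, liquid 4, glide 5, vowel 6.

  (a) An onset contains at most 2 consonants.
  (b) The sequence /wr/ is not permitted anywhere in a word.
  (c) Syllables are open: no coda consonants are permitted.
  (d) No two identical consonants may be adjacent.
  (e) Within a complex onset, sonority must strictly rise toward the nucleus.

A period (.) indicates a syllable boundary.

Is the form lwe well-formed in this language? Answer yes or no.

yes

lwe — σ1 onset /lw/ (4→5 rises), coda /∅/ ok → well-formed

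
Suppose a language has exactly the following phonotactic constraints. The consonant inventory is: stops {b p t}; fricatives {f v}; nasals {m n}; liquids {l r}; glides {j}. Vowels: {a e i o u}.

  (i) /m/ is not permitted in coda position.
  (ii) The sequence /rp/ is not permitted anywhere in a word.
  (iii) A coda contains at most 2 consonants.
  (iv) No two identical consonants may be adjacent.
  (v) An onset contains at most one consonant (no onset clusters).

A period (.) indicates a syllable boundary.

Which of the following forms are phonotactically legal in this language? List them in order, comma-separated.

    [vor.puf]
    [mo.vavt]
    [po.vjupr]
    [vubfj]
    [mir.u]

[mo.vavt], [mir.u]

[vor.puf] — violates constraint (ii): contains banned sequence /rp/ → phonotactically illegal
[mo.vavt] — σ1 onset /m/, coda /∅/ ok; σ2 onset /v/, coda /vt/ (2C) ok → phonotactically legal
[po.vjupr] — violates constraint (v): syllable 2 onset /vj/ has 2 consonants (> 1) → phonotactically illegal
[vubfj] — violates constraint (iii): syllable 1 coda /bfj/ has 3 consonants (> 2) → phonotactically illegal
[mir.u] — σ1 onset /m/, coda /r/ ok; σ2 onset /∅/, coda /∅/ ok → phonotactically legal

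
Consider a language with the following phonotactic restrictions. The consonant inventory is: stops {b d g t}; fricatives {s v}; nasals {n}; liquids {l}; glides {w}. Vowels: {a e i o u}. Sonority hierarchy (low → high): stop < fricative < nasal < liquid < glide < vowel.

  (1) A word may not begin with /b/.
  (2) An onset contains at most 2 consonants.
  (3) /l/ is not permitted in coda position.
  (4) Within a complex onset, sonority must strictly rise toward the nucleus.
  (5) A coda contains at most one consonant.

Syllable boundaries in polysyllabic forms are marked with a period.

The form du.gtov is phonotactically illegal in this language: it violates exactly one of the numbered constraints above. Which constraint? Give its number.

du.gtov: syllable 2 onset /gt/: /g/ (stop, 1) → /t/ (stop, 1) does not rise.
This is a violation of constraint 4: "Within a complex onset, sonority must strictly rise toward the nucleus."
The remaining constraints (1, 2, 3, 5) are satisfied.

4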